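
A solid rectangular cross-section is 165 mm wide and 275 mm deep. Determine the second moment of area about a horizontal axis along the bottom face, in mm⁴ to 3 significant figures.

The section: 165 × 275, A = 45 375 mm², y = 137.5 mm, Ī = 285 957 031 mm⁴.
Transfer it to the base of the section using Ī + A·d² with d = y − 0:
  the section: d = 137.5 mm → contributes +1 143 828 125 mm⁴
Total I = 1 143 828 125 mm⁴.

I_base ≈ 1.14 × 10⁹ mm⁴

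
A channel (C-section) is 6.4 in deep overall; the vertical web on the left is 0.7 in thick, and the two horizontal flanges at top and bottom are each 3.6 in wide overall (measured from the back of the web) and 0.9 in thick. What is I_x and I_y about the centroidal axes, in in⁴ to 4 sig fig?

I_x ≈ 55.12 in⁴, I_y ≈ 11.65 in⁴

Break the section into simple shapes (no overlaps), measuring from the bottom-left corner of the bounding box.
Web: 0.7 × 6.4, A = 4.48 in², y = 3.2 in, Ī = 15.2917 in⁴.
Top flange (beyond web): 2.9 × 0.9, A = 2.61 in², y = 5.95 in, Ī = 0.176175 in⁴.
Bottom flange (beyond web): 2.9 × 0.9, A = 2.61 in², y = 0.45 in, Ī = 0.176175 in⁴.
By symmetry the centroid is at mid-height, ȳ = 3.2 in.
Transfer each piece to the centroidal x-axis using Ī + A·d² with d = y − 3.2:
  web: d = 0 in → contributes +15.2917 in⁴
  top flange (beyond web): d = 2.75 in → contributes +19.9143 in⁴
  bottom flange (beyond web): d = -2.75 in → contributes +19.9143 in⁴
Total I = 55.1203 in⁴.
For the y-axis: x̄ = 1.31866 in.
Repeating about the centroidal y-axis gives I_y = 11.6526 in⁴.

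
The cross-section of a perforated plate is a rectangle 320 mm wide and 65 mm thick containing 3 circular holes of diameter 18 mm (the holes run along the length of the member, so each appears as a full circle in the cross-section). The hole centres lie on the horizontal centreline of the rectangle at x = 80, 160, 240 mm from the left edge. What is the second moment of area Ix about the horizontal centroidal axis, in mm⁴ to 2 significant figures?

Break the section into simple shapes (no overlaps), measuring from the bottom-left corner of the bounding box.
Plate: 320 × 65, A = 20 800 mm², y = 32.5 mm, Ī = 7 323 333 mm⁴.
Hole 1 (subtracted): ⌀18, A = 254.5 mm², y = 32.5 mm, Ī = 5 153 mm⁴.
Hole 2 (subtracted): ⌀18, A = 254.5 mm², y = 32.5 mm, Ī = 5 153 mm⁴.
Hole 3 (subtracted): ⌀18, A = 254.5 mm², y = 32.5 mm, Ī = 5 153 mm⁴.
By symmetry the centroid is at mid-height, ȳ = 32.5 mm.
All pieces are centred on the horizontal centroidal axis, so I = ΣĪ (holes subtracted) = 7 307 874 mm⁴.

Ix ≈ 7.3 × 10⁶ mm⁴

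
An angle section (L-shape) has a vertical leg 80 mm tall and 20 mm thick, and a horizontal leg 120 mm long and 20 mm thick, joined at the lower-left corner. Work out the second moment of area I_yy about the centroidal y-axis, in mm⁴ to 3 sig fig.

I_yy ≈ 4.92 × 10⁶ mm⁴

Treat the section as a set of non-overlapping primitives; coordinates are from the bounding-box lower-left.
Vertical leg: 20 × 80, A = 1 600 mm², x = 10 mm, Ī = 53 333 mm⁴.
Horizontal leg (remainder): 100 × 20, A = 2 000 mm², x = 70 mm, Ī = 1 666 667 mm⁴.
Centroid: x̄ = ΣA·x / ΣA = 43.333 mm.
Transfer each piece to the centroidal y-axis using Ī + A·d² with d = x − 43.333:
  vertical leg: d = -33.333 mm → contributes +1 831 111 mm⁴
  horizontal leg (remainder): d = 26.667 mm → contributes +3 088 889 mm⁴
Total I = 4 920 000 mm⁴.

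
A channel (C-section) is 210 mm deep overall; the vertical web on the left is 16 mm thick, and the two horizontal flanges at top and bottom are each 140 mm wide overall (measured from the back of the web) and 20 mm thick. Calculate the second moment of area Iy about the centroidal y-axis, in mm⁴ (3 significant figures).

Decompose the section into non-overlapping parts with the origin at the bottom-left of its bounding rectangle.
Web: 16 × 210, A = 3 360 mm², x = 8 mm, Ī = 71 680 mm⁴.
Top flange (beyond web): 124 × 20, A = 2 480 mm², x = 78 mm, Ī = 3 177 707 mm⁴.
Bottom flange (beyond web): 124 × 20, A = 2 480 mm², x = 78 mm, Ī = 3 177 707 mm⁴.
Centroid: x̄ = ΣA·x / ΣA = 49.731 mm.
Transfer each piece to the centroidal y-axis using Ī + A·d² with d = x − 49.731:
  web: d = -41.731 mm → contributes +5 922 976 mm⁴
  top flange (beyond web): d = 28.269 mm → contributes +5 159 597 mm⁴
  bottom flange (beyond web): d = 28.269 mm → contributes +5 159 597 mm⁴
Total I = 16 242 170 mm⁴.

Iy ≈ 1.62 × 10⁷ mm⁴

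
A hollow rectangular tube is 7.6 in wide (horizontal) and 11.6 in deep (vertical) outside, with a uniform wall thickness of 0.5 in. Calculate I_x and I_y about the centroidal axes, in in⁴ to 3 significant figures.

Split into non-overlapping primitives; take the origin at the lower-left of the bounding box.
Outer rectangle: 7.6 × 11.6, A = 88.16 in², y = 5.8 in, Ī = 988.57 in⁴.
Inner void (subtracted): 6.6 × 10.6, A = 69.96 in², y = 5.8 in, Ī = 655.06 in⁴.
By symmetry the centroid is at mid-height, ȳ = 5.8 in.
All pieces are centred on the centroidal x-axis, so I = ΣĪ (holes subtracted) = 333.51 in⁴.
Repeating about the centroidal y-axis gives I_y = 170.39 in⁴.

I_x ≈ 334 in⁴, I_y ≈ 170 in⁴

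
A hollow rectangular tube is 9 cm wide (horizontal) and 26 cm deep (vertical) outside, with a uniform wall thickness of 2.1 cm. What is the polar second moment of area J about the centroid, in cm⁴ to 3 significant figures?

J ≈ 1.04 × 10⁴ cm⁴

Decompose the section into non-overlapping parts with the origin at the bottom-left of its bounding rectangle.
Outer rectangle: 9 × 26, A = 234 cm², y = 13 cm, Ī = 13 182 cm⁴.
Inner void (subtracted): 4.8 × 21.8, A = 104.64 cm², y = 13 cm, Ī = 4144.1 cm⁴.
By symmetry the centroid is at mid-height, ȳ = 13 cm.
All pieces are centred on the centroidal x-axis, so I = ΣĪ (holes subtracted) = 9037.9 cm⁴.
Repeating about the centroidal y-axis gives I_y = 1378.6 cm⁴.
Polar second moment: J = I_x + I_y = 10 416 cm⁴.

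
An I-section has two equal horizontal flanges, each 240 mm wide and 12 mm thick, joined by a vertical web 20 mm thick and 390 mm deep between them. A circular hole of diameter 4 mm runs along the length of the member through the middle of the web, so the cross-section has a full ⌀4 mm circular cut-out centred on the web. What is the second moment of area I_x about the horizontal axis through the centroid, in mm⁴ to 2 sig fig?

Break the section into simple shapes (no overlaps), measuring from the bottom-left corner of the bounding box.
Bottom flange: 240 × 12, A = 2 880 mm², y = 6 mm, Ī = 34 560 mm⁴.
Web: 20 × 390, A = 7 800 mm², y = 207 mm, Ī = 98 865 000 mm⁴.
Top flange: 240 × 12, A = 2 880 mm², y = 408 mm, Ī = 34 560 mm⁴.
Hole (subtracted): ⌀4, A = 12.57 mm², y = 207 mm, Ī = 12.57 mm⁴.
By symmetry the centroid is at mid-height, ȳ = 207 mm.
Transfer each piece to the horizontal axis through the centroid using Ī + A·d² with d = y − 207:
  bottom flange: d = -201 mm → contributes +116 389 440 mm⁴
  web: d = 0 mm → contributes +98 865 000 mm⁴
  top flange: d = 201 mm → contributes +116 389 440 mm⁴
  hole: d = 0 mm → contributes −12.57 mm⁴
Total I = 331 643 867 mm⁴.

I_x ≈ 3.3 × 10⁸ mm⁴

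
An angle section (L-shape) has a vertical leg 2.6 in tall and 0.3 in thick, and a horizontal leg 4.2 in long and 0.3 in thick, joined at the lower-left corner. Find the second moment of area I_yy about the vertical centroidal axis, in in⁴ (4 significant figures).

Decompose the section into non-overlapping parts with the origin at the bottom-left of its bounding rectangle.
Vertical leg: 0.3 × 2.6, A = 0.78 in², x = 0.15 in, Ī = 0.00585 in⁴.
Horizontal leg (remainder): 3.9 × 0.3, A = 1.17 in², x = 2.25 in, Ī = 1.48298 in⁴.
Centroid: x̄ = ΣA·x / ΣA = 1.41 in.
Transfer each piece to the vertical centroidal axis using Ī + A·d² with d = x − 1.41:
  vertical leg: d = -1.26 in → contributes +1.24418 in⁴
  horizontal leg (remainder): d = 0.84 in → contributes +2.30853 in⁴
Total I = 3.55271 in⁴.

I_yy ≈ 3.553 in⁴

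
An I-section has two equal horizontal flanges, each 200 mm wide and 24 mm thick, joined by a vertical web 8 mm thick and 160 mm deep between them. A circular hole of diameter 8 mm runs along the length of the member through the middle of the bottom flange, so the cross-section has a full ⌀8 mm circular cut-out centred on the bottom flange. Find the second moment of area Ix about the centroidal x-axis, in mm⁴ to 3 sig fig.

Split into non-overlapping primitives; take the origin at the lower-left of the bounding box.
Bottom flange: 200 × 24, A = 4 800 mm², y = 12 mm, Ī = 230 400 mm⁴.
Web: 8 × 160, A = 1 280 mm², y = 104 mm, Ī = 2 730 667 mm⁴.
Top flange: 200 × 24, A = 4 800 mm², y = 196 mm, Ī = 230 400 mm⁴.
Hole (subtracted): ⌀8, A = 50.265 mm², y = 12 mm, Ī = 201.06 mm⁴.
Centroid: ȳ = ΣA·y / ΣA = 104.43 mm.
Transfer each piece to the centroidal x-axis using Ī + A·d² with d = y − 104.43:
  bottom flange: d = -92.427 mm → contributes +41 235 612 mm⁴
  web: d = -0.42701 mm → contributes +2 730 900 mm⁴
  top flange: d = 91.573 mm → contributes +40 481 338 mm⁴
  hole: d = -92.427 mm → contributes −429 607 mm⁴
Total I = 84 018 244 mm⁴.

Ix ≈ 8.40 × 10⁷ mm⁴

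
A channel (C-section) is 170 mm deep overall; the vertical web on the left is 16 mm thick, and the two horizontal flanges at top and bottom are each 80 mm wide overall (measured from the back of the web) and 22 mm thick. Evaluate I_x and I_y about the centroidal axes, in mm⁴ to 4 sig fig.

I_x ≈ 2.208 × 10⁷ mm⁴, I_y ≈ 3.233 × 10⁶ mm⁴

Treat the section as a set of non-overlapping primitives; coordinates are from the bounding-box lower-left.
Web: 16 × 170, A = 2 720 mm², y = 85 mm, Ī = 6 550 667 mm⁴.
Top flange (beyond web): 64 × 22, A = 1 408 mm², y = 159 mm, Ī = 56789.3 mm⁴.
Bottom flange (beyond web): 64 × 22, A = 1 408 mm², y = 11 mm, Ī = 56789.3 mm⁴.
By symmetry the centroid is at mid-height, ȳ = 85 mm.
Transfer each piece to the centroidal x-axis using Ī + A·d² with d = y − 85:
  web: d = 0 mm → contributes +6 550 667 mm⁴
  top flange (beyond web): d = 74 mm → contributes +7 766 997 mm⁴
  bottom flange (beyond web): d = -74 mm → contributes +7 766 997 mm⁴
Total I = 22 084 661 mm⁴.
For the y-axis: x̄ = 28.3468 mm.
Repeating about the centroidal y-axis gives I_y = 3 232 955 mm⁴.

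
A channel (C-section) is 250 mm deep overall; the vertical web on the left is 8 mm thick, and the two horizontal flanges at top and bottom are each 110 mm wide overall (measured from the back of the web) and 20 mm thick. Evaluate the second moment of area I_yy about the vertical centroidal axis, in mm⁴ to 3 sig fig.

Treat the section as a set of non-overlapping primitives; coordinates are from the bounding-box lower-left.
Web: 8 × 250, A = 2 000 mm², x = 4 mm, Ī = 10 667 mm⁴.
Top flange (beyond web): 102 × 20, A = 2 040 mm², x = 59 mm, Ī = 1 768 680 mm⁴.
Bottom flange (beyond web): 102 × 20, A = 2 040 mm², x = 59 mm, Ī = 1 768 680 mm⁴.
Centroid: x̄ = ΣA·x / ΣA = 40.908 mm.
Transfer each piece to the vertical centroidal axis using Ī + A·d² with d = x − 40.908:
  web: d = -36.908 mm → contributes +2 735 052 mm⁴
  top flange (beyond web): d = 18.092 mm → contributes +2 436 422 mm⁴
  bottom flange (beyond web): d = 18.092 mm → contributes +2 436 422 mm⁴
Total I = 7 607 895 mm⁴.

I_yy ≈ 7.61 × 10⁶ mm⁴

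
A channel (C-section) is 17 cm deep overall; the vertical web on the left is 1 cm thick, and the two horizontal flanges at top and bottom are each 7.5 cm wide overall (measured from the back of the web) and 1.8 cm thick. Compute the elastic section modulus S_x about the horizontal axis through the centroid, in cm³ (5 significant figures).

Split into non-overlapping primitives; take the origin at the lower-left of the bounding box.
Web: 1 × 17, A = 17 cm², y = 8.5 cm, Ī = 409.4167 cm⁴.
Top flange (beyond web): 6.5 × 1.8, A = 11.7 cm², y = 16.1 cm, Ī = 3.159 cm⁴.
Bottom flange (beyond web): 6.5 × 1.8, A = 11.7 cm², y = 0.9 cm, Ī = 3.159 cm⁴.
By symmetry the centroid is at mid-height, ȳ = 8.5 cm.
Transfer each piece to the horizontal axis through the centroid using Ī + A·d² with d = y − 8.5:
  web: d = 0 cm → contributes +409.4167 cm⁴
  top flange (beyond web): d = 7.6 cm → contributes +678.951 cm⁴
  bottom flange (beyond web): d = -7.6 cm → contributes +678.951 cm⁴
Total I = 1767.319 cm⁴.
Extreme fibre distance c = 8.5 cm; S = I/c = 207.9198 cm³.

S_x ≈ 207.92 cm³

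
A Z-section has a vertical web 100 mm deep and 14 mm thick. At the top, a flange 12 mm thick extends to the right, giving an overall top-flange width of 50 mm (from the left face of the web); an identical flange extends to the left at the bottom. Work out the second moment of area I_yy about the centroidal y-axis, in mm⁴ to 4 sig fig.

I_yy ≈ 6.562 × 10⁵ mm⁴

Break the section into simple shapes (no overlaps), measuring from the bottom-left corner of the bounding box.
Web: 14 × 100, A = 1 400 mm², x = 43 mm, Ī = 22866.7 mm⁴.
Top flange (beyond web): 36 × 12, A = 432 mm², x = 68 mm, Ī = 46 656 mm⁴.
Bottom flange (beyond web): 36 × 12, A = 432 mm², x = 18 mm, Ī = 46 656 mm⁴.
Centroid: x̄ = ΣA·x / ΣA = 43 mm.
Transfer each piece to the centroidal y-axis using Ī + A·d² with d = x − 43:
  web: d = 0 mm → contributes +22866.7 mm⁴
  top flange (beyond web): d = 25 mm → contributes +316 656 mm⁴
  bottom flange (beyond web): d = -25 mm → contributes +316 656 mm⁴
Total I = 656 179 mm⁴.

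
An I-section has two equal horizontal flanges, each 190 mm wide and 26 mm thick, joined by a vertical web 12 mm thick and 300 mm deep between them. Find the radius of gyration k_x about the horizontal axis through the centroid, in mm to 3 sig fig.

Split into non-overlapping primitives; take the origin at the lower-left of the bounding box.
Bottom flange: 190 × 26, A = 4 940 mm², y = 13 mm, Ī = 278 287 mm⁴.
Web: 12 × 300, A = 3 600 mm², y = 176 mm, Ī = 27 000 000 mm⁴.
Top flange: 190 × 26, A = 4 940 mm², y = 339 mm, Ī = 278 287 mm⁴.
By symmetry the centroid is at mid-height, ȳ = 176 mm.
Transfer each piece to the horizontal axis through the centroid using Ī + A·d² with d = y − 176:
  bottom flange: d = -163 mm → contributes +131 529 147 mm⁴
  web: d = 0 mm → contributes +27 000 000 mm⁴
  top flange: d = 163 mm → contributes +131 529 147 mm⁴
Total I = 290 058 293 mm⁴.
Radius of gyration: k = √(I/A) = √(290 058 293 / 13 480) = 146.69 mm.

k_x ≈ 147 mm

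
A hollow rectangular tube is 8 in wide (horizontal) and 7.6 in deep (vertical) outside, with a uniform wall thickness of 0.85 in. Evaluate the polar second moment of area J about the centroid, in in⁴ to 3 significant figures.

J ≈ 386 in⁴

Treat the section as a set of non-overlapping primitives; coordinates are from the bounding-box lower-left.
Outer rectangle: 8 × 7.6, A = 60.8 in², y = 3.8 in, Ī = 292.65 in⁴.
Inner void (subtracted): 6.3 × 5.9, A = 37.17 in², y = 3.8 in, Ī = 107.82 in⁴.
By symmetry the centroid is at mid-height, ȳ = 3.8 in.
All pieces are centred on the centroidal x-axis, so I = ΣĪ (holes subtracted) = 184.83 in⁴.
Repeating about the centroidal y-axis gives I_y = 201.33 in⁴.
Polar second moment: J = I_x + I_y = 386.15 in⁴.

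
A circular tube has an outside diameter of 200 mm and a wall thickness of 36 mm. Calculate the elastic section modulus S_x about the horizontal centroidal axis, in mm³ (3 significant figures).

Treat the section as a set of non-overlapping primitives; coordinates are from the bounding-box lower-left.
Outer circle: ⌀200, A = 31 416 mm², y = 100 mm, Ī = 78 539 816 mm⁴.
Bore (subtracted): ⌀128, A = 12 868 mm², y = 100 mm, Ī = 13 176 795 mm⁴.
By symmetry the centroid is at mid-height, ȳ = 100 mm.
All pieces are centred on the horizontal centroidal axis, so I = ΣĪ (holes subtracted) = 65 363 022 mm⁴.
Extreme fibre distance c = 100 mm; S = I/c = 653 630 mm³.

S_x ≈ 6.54 × 10⁵ mm³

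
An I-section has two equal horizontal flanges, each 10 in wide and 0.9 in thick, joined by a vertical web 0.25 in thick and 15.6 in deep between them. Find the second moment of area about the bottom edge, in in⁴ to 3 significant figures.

I_base ≈ 2960 in⁴

Treat the section as a set of non-overlapping primitives; coordinates are from the bounding-box lower-left.
Bottom flange: 10 × 0.9, A = 9 in², y = 0.45 in, Ī = 0.6075 in⁴.
Web: 0.25 × 15.6, A = 3.9 in², y = 8.7 in, Ī = 79.092 in⁴.
Top flange: 10 × 0.9, A = 9 in², y = 16.95 in, Ī = 0.6075 in⁴.
Transfer each piece to the bottom edge using Ī + A·d² with d = y − 0:
  bottom flange: d = 0.45 in → contributes +2.43 in⁴
  web: d = 8.7 in → contributes +374.28 in⁴
  top flange: d = 16.95 in → contributes +2586.3 in⁴
Total I = 2 963 in⁴.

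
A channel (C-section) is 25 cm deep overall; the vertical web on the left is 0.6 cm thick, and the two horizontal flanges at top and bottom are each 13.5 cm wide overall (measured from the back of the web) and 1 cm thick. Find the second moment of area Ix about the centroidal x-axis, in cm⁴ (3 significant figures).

Treat the section as a set of non-overlapping primitives; coordinates are from the bounding-box lower-left.
Web: 0.6 × 25, A = 15 cm², y = 12.5 cm, Ī = 781.25 cm⁴.
Top flange (beyond web): 12.9 × 1, A = 12.9 cm², y = 24.5 cm, Ī = 1.075 cm⁴.
Bottom flange (beyond web): 12.9 × 1, A = 12.9 cm², y = 0.5 cm, Ī = 1.075 cm⁴.
By symmetry the centroid is at mid-height, ȳ = 12.5 cm.
Transfer each piece to the centroidal x-axis using Ī + A·d² with d = y − 12.5:
  web: d = 0 cm → contributes +781.25 cm⁴
  top flange (beyond web): d = 12 cm → contributes +1858.7 cm⁴
  bottom flange (beyond web): d = -12 cm → contributes +1858.7 cm⁴
Total I = 4498.6 cm⁴.

Ix ≈ 4500 cm⁴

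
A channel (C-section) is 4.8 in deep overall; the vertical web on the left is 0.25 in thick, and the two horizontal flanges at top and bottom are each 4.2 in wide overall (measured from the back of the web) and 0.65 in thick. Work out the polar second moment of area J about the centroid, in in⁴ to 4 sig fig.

J ≈ 35.57 in⁴

Break the section into simple shapes (no overlaps), measuring from the bottom-left corner of the bounding box.
Web: 0.25 × 4.8, A = 1.2 in², y = 2.4 in, Ī = 2.304 in⁴.
Top flange (beyond web): 3.95 × 0.65, A = 2.5675 in², y = 4.475 in, Ī = 0.0903974 in⁴.
Bottom flange (beyond web): 3.95 × 0.65, A = 2.5675 in², y = 0.325 in, Ī = 0.0903974 in⁴.
By symmetry the centroid is at mid-height, ȳ = 2.4 in.
Transfer each piece to the centroidal x-axis using Ī + A·d² with d = y − 2.4:
  web: d = 0 in → contributes +2.304 in⁴
  top flange (beyond web): d = 2.075 in → contributes +11.1451 in⁴
  bottom flange (beyond web): d = -2.075 in → contributes +11.1451 in⁴
Total I = 24.5942 in⁴.
For the y-axis: x̄ = 1.82721 in.
Repeating about the centroidal y-axis gives I_y = 10.9724 in⁴.
Polar second moment: J = I_x + I_y = 35.5666 in⁴.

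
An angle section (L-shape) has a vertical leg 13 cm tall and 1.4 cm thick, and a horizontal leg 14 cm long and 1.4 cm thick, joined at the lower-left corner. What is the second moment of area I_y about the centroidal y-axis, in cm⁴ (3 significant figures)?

Break the section into simple shapes (no overlaps), measuring from the bottom-left corner of the bounding box.
Vertical leg: 1.4 × 13, A = 18.2 cm², x = 0.7 cm, Ī = 2.9727 cm⁴.
Horizontal leg (remainder): 12.6 × 1.4, A = 17.64 cm², x = 7.7 cm, Ī = 233.38 cm⁴.
Centroid: x̄ = ΣA·x / ΣA = 4.1453 cm.
Transfer each piece to the centroidal y-axis using Ī + A·d² with d = x − 4.1453:
  vertical leg: d = -3.4453 cm → contributes +219.01 cm⁴
  horizontal leg (remainder): d = 3.5547 cm → contributes +456.27 cm⁴
Total I = 675.28 cm⁴.

I_y ≈ 675 cm⁴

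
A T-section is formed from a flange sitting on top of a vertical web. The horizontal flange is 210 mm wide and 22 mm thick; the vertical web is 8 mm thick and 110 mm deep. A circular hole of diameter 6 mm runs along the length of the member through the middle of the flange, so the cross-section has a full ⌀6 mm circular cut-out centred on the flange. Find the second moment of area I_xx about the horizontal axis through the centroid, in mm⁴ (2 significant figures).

Split into non-overlapping primitives; take the origin at the lower-left of the bounding box.
Flange: 210 × 22, A = 4 620 mm², y = 121 mm, Ī = 186 340 mm⁴.
Web: 8 × 110, A = 880 mm², y = 55 mm, Ī = 887 333 mm⁴.
Hole (subtracted): ⌀6, A = 28.27 mm², y = 121 mm, Ī = 63.62 mm⁴.
Centroid: ȳ = ΣA·y / ΣA = 110.4 mm.
Transfer each piece to the horizontal axis through the centroid using Ī + A·d² with d = y − 110.4:
  flange: d = 10.61 mm → contributes +706 871 mm⁴
  web: d = -55.39 mm → contributes +3 586 774 mm⁴
  hole: d = 10.61 mm → contributes −3 249 mm⁴
Total I = 4 290 396 mm⁴.

I_xx ≈ 4.3 × 10⁶ mm⁴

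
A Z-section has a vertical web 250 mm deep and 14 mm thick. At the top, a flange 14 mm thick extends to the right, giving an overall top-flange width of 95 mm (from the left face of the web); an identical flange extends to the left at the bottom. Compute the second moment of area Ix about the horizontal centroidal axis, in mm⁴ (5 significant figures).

Ix ≈ 4.9846 × 10⁷ mm⁴

Break the section into simple shapes (no overlaps), measuring from the bottom-left corner of the bounding box.
Web: 14 × 250, A = 3 500 mm², y = 125 mm, Ī = 18 229 167 mm⁴.
Top flange (beyond web): 81 × 14, A = 1 134 mm², y = 243 mm, Ī = 18 522 mm⁴.
Bottom flange (beyond web): 81 × 14, A = 1 134 mm², y = 7 mm, Ī = 18 522 mm⁴.
Centroid: ȳ = ΣA·y / ΣA = 125 mm.
Transfer each piece to the horizontal centroidal axis using Ī + A·d² with d = y − 125:
  web: d = 0 mm → contributes +18 229 167 mm⁴
  top flange (beyond web): d = 118 mm → contributes +15 808 338 mm⁴
  bottom flange (beyond web): d = -118 mm → contributes +15 808 338 mm⁴
Total I = 49 845 843 mm⁴.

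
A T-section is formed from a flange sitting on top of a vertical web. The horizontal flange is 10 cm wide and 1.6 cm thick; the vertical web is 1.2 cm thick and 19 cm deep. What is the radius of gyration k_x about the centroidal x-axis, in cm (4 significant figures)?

k_x ≈ 6.593 cm

Treat the section as a set of non-overlapping primitives; coordinates are from the bounding-box lower-left.
Flange: 10 × 1.6, A = 16 cm², y = 19.8 cm, Ī = 3.41333 cm⁴.
Web: 1.2 × 19, A = 22.8 cm², y = 9.5 cm, Ī = 685.9 cm⁴.
Centroid: ȳ = ΣA·y / ΣA = 13.7474 cm.
Transfer each piece to the centroidal x-axis using Ī + A·d² with d = y − 13.7474:
  flange: d = 6.05258 cm → contributes +589.552 cm⁴
  web: d = -4.24742 cm → contributes +1097.23 cm⁴
Total I = 1686.78 cm⁴.
Radius of gyration: k = √(I/A) = √(1686.78 / 38.8) = 6.59346 cm.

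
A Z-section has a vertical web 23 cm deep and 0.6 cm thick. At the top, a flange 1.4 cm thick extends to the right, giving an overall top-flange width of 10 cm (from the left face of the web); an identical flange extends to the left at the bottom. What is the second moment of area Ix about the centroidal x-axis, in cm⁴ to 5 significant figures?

Ix ≈ 3682.6 cm⁴

Treat the section as a set of non-overlapping primitives; coordinates are from the bounding-box lower-left.
Web: 0.6 × 23, A = 13.8 cm², y = 11.5 cm, Ī = 608.35 cm⁴.
Top flange (beyond web): 9.4 × 1.4, A = 13.16 cm², y = 22.3 cm, Ī = 2.149467 cm⁴.
Bottom flange (beyond web): 9.4 × 1.4, A = 13.16 cm², y = 0.7 cm, Ī = 2.149467 cm⁴.
Centroid: ȳ = ΣA·y / ΣA = 11.5 cm.
Transfer each piece to the centroidal x-axis using Ī + A·d² with d = y − 11.5:
  web: d = 0 cm → contributes +608.35 cm⁴
  top flange (beyond web): d = 10.8 cm → contributes +1537.132 cm⁴
  bottom flange (beyond web): d = -10.8 cm → contributes +1537.132 cm⁴
Total I = 3682.614 cm⁴.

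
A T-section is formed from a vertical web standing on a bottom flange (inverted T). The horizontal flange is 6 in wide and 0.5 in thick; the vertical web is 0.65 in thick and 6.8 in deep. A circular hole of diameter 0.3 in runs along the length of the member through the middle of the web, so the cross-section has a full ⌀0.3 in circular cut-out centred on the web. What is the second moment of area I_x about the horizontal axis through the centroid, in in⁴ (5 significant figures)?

Split into non-overlapping primitives; take the origin at the lower-left of the bounding box.
Flange: 6 × 0.5, A = 3 in², y = 0.25 in, Ī = 0.0625 in⁴.
Web: 0.65 × 6.8, A = 4.42 in², y = 3.9 in, Ī = 17.03173 in⁴.
Hole (subtracted): ⌀0.3, A = 0.07068583 in², y = 3.9 in, Ī = 0.0003976078 in⁴.
Centroid: ȳ = ΣA·y / ΣA = 2.410065 in.
Transfer each piece to the horizontal axis through the centroid using Ī + A·d² with d = y − 2.410065:
  flange: d = -2.160065 in → contributes +14.06014 in⁴
  web: d = 1.489935 in → contributes +26.84372 in⁴
  hole: d = 1.489935 in → contributes −0.1573135 in⁴
Total I = 40.74655 in⁴.

I_x ≈ 40.747 in⁴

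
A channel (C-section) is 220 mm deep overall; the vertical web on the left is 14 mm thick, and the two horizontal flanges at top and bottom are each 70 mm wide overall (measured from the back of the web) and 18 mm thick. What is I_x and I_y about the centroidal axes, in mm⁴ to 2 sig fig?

Treat the section as a set of non-overlapping primitives; coordinates are from the bounding-box lower-left.
Web: 14 × 220, A = 3 080 mm², y = 110 mm, Ī = 12 422 667 mm⁴.
Top flange (beyond web): 56 × 18, A = 1 008 mm², y = 211 mm, Ī = 27 216 mm⁴.
Bottom flange (beyond web): 56 × 18, A = 1 008 mm², y = 9 mm, Ī = 27 216 mm⁴.
By symmetry the centroid is at mid-height, ȳ = 110 mm.
Transfer each piece to the centroidal x-axis using Ī + A·d² with d = y − 110:
  web: d = 0 mm → contributes +12 422 667 mm⁴
  top flange (beyond web): d = 101 mm → contributes +10 309 824 mm⁴
  bottom flange (beyond web): d = -101 mm → contributes +10 309 824 mm⁴
Total I = 33 042 315 mm⁴.
For the y-axis: x̄ = 20.85 mm.
Repeating about the centroidal y-axis gives I_y = 2 069 770 mm⁴.

I_x ≈ 3.3 × 10⁷ mm⁴, I_y ≈ 2.1 × 10⁶ mm⁴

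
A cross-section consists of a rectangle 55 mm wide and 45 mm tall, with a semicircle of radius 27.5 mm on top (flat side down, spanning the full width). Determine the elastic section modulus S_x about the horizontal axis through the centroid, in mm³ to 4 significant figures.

Treat the section as a set of non-overlapping primitives; coordinates are from the bounding-box lower-left.
Rectangular body: 55 × 45, A = 2 475 mm², y = 22.5 mm, Ī = 417 656 mm⁴.
Semicircular cap: semicircle r = 27.5, A = 1187.91 mm², y = 56.6714 mm, Ī = 62771.5 mm⁴.
Centroid: ȳ = ΣA·y / ΣA = 33.5821 mm.
Transfer each piece to the horizontal axis through the centroid using Ī + A·d² with d = y − 33.5821:
  rectangular body: d = -11.0821 mm → contributes +721 616 mm⁴
  semicircular cap: d = 23.0893 mm → contributes +696 067 mm⁴
Total I = 1 417 684 mm⁴.
Extreme fibre distance c = 38.9179 mm; S = I/c = 36427.5 mm³.

S_x ≈ 3.643 × 10⁴ mm³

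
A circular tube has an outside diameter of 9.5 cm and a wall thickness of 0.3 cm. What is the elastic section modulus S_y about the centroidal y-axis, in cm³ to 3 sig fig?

Treat the section as a set of non-overlapping primitives; coordinates are from the bounding-box lower-left.
Outer circle: ⌀9.5, A = 70.882 cm², x = 4.75 cm, Ī = 399.82 cm⁴.
Bore (subtracted): ⌀8.9, A = 62.211 cm², x = 4.75 cm, Ī = 307.99 cm⁴.
By symmetry the centroid is at mid-width, x̄ = 4.75 cm.
All pieces are centred on the centroidal y-axis, so I = ΣĪ (holes subtracted) = 91.835 cm⁴.
Extreme fibre distance c = 4.75 cm; S = I/c = 19.334 cm³.

S_y ≈ 19.3 cm³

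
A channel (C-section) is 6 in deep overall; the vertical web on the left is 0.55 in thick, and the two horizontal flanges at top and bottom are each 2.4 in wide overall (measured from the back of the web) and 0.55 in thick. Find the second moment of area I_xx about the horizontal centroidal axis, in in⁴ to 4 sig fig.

I_xx ≈ 25.06 in⁴

Split into non-overlapping primitives; take the origin at the lower-left of the bounding box.
Web: 0.55 × 6, A = 3.3 in², y = 3 in, Ī = 9.9 in⁴.
Top flange (beyond web): 1.85 × 0.55, A = 1.0175 in², y = 5.725 in, Ī = 0.0256495 in⁴.
Bottom flange (beyond web): 1.85 × 0.55, A = 1.0175 in², y = 0.275 in, Ī = 0.0256495 in⁴.
By symmetry the centroid is at mid-height, ȳ = 3 in.
Transfer each piece to the horizontal centroidal axis using Ī + A·d² with d = y − 3:
  web: d = 0 in → contributes +9.9 in⁴
  top flange (beyond web): d = 2.725 in → contributes +7.58122 in⁴
  bottom flange (beyond web): d = -2.725 in → contributes +7.58122 in⁴
Total I = 25.0624 in⁴.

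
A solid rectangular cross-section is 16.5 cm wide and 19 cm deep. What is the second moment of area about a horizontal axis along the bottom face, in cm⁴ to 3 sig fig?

I_base ≈ 3.77 × 10⁴ cm⁴

The section: 16.5 × 19, A = 313.5 cm², y = 9.5 cm, Ī = 9431.1 cm⁴.
Transfer it to a horizontal axis along the bottom face using Ī + A·d² with d = y − 0:
  the section: d = 9.5 cm → contributes +37 725 cm⁴
Total I = 37 725 cm⁴.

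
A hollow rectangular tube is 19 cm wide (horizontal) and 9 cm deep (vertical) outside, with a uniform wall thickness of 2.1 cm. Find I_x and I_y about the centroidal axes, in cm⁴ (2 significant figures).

Split into non-overlapping primitives; take the origin at the lower-left of the bounding box.
Outer rectangle: 19 × 9, A = 171 cm², y = 4.5 cm, Ī = 1 154 cm⁴.
Inner void (subtracted): 14.8 × 4.8, A = 71.04 cm², y = 4.5 cm, Ī = 136.4 cm⁴.
By symmetry the centroid is at mid-height, ȳ = 4.5 cm.
All pieces are centred on the centroidal x-axis, so I = ΣĪ (holes subtracted) = 1 018 cm⁴.
Repeating about the centroidal y-axis gives I_y = 3 848 cm⁴.

I_x ≈ 1000 cm⁴, I_y ≈ 3800 cm⁴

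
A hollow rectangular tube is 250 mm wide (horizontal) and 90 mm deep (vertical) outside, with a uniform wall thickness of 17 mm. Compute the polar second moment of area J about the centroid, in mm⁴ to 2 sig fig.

Split into non-overlapping primitives; take the origin at the lower-left of the bounding box.
Outer rectangle: 250 × 90, A = 22 500 mm², y = 45 mm, Ī = 15 187 500 mm⁴.
Inner void (subtracted): 216 × 56, A = 12 096 mm², y = 45 mm, Ī = 3 161 088 mm⁴.
By symmetry the centroid is at mid-height, ȳ = 45 mm.
All pieces are centred on the centroidal x-axis, so I = ΣĪ (holes subtracted) = 12 026 412 mm⁴.
Repeating about the centroidal y-axis gives I_y = 70 158 252 mm⁴.
Polar second moment: J = I_x + I_y = 82 184 664 mm⁴.

J ≈ 8.2 × 10⁷ mm⁴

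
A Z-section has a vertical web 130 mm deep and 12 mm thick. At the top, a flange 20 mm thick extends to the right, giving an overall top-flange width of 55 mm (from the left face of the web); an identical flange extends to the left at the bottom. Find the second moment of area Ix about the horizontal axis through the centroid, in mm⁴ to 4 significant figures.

Treat the section as a set of non-overlapping primitives; coordinates are from the bounding-box lower-left.
Web: 12 × 130, A = 1 560 mm², y = 65 mm, Ī = 2 197 000 mm⁴.
Top flange (beyond web): 43 × 20, A = 860 mm², y = 120 mm, Ī = 28666.7 mm⁴.
Bottom flange (beyond web): 43 × 20, A = 860 mm², y = 10 mm, Ī = 28666.7 mm⁴.
Centroid: ȳ = ΣA·y / ΣA = 65 mm.
Transfer each piece to the horizontal axis through the centroid using Ī + A·d² with d = y − 65:
  web: d = 0 mm → contributes +2 197 000 mm⁴
  top flange (beyond web): d = 55 mm → contributes +2 630 167 mm⁴
  bottom flange (beyond web): d = -55 mm → contributes +2 630 167 mm⁴
Total I = 7 457 333 mm⁴.

Ix ≈ 7.457 × 10⁶ mm⁴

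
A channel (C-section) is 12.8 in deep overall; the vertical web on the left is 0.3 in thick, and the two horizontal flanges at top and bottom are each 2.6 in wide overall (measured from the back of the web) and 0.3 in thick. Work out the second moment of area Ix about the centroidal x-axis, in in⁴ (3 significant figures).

Ix ≈ 106 in⁴

Break the section into simple shapes (no overlaps), measuring from the bottom-left corner of the bounding box.
Web: 0.3 × 12.8, A = 3.84 in², y = 6.4 in, Ī = 52.429 in⁴.
Top flange (beyond web): 2.3 × 0.3, A = 0.69 in², y = 12.65 in, Ī = 0.005175 in⁴.
Bottom flange (beyond web): 2.3 × 0.3, A = 0.69 in², y = 0.15 in, Ī = 0.005175 in⁴.
By symmetry the centroid is at mid-height, ȳ = 6.4 in.
Transfer each piece to the centroidal x-axis using Ī + A·d² with d = y − 6.4:
  web: d = 0 in → contributes +52.429 in⁴
  top flange (beyond web): d = 6.25 in → contributes +26.958 in⁴
  bottom flange (beyond web): d = -6.25 in → contributes +26.958 in⁴
Total I = 106.35 in⁴.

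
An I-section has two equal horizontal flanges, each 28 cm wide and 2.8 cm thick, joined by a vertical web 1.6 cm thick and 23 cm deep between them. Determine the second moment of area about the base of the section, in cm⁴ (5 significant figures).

Treat the section as a set of non-overlapping primitives; coordinates are from the bounding-box lower-left.
Bottom flange: 28 × 2.8, A = 78.4 cm², y = 1.4 cm, Ī = 51.22133 cm⁴.
Web: 1.6 × 23, A = 36.8 cm², y = 14.3 cm, Ī = 1622.267 cm⁴.
Top flange: 28 × 2.8, A = 78.4 cm², y = 27.2 cm, Ī = 51.22133 cm⁴.
Transfer each piece to the base of the section using Ī + A·d² with d = y − 0:
  bottom flange: d = 1.4 cm → contributes +204.8853 cm⁴
  web: d = 14.3 cm → contributes +9147.499 cm⁴
  top flange: d = 27.2 cm → contributes +58054.68 cm⁴
Total I = 67407.06 cm⁴.

I_base ≈ 6.7407 × 10⁴ cm⁴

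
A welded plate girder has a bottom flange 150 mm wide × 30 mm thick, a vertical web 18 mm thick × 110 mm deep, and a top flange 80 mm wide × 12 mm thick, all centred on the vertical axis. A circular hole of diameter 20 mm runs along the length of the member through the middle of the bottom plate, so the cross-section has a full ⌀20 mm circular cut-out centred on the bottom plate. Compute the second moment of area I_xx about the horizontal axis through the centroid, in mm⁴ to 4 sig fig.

Decompose the section into non-overlapping parts with the origin at the bottom-left of its bounding rectangle.
Bottom plate: 150 × 30, A = 4 500 mm², y = 15 mm, Ī = 337 500 mm⁴.
Web plate: 18 × 110, A = 1 980 mm², y = 85 mm, Ī = 1 996 500 mm⁴.
Top plate: 80 × 12, A = 960 mm², y = 146 mm, Ī = 11 520 mm⁴.
Hole (subtracted): ⌀20, A = 314.159 mm², y = 15 mm, Ī = 7853.98 mm⁴.
Centroid: ȳ = ΣA·y / ΣA = 52.0988 mm.
Transfer each piece to the horizontal axis through the centroid using Ī + A·d² with d = y − 52.0988:
  bottom plate: d = -37.0988 mm → contributes +6 530 938 mm⁴
  web plate: d = 32.9012 mm → contributes +4 139 831 mm⁴
  top plate: d = 93.9012 mm → contributes +8 476 261 mm⁴
  hole: d = -37.0988 mm → contributes −440 238 mm⁴
Total I = 18 706 792 mm⁴.

I_xx ≈ 1.871 × 10⁷ mm⁴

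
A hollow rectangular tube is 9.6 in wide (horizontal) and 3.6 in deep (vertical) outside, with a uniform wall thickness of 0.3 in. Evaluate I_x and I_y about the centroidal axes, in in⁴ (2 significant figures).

I_x ≈ 17 in⁴, I_y ≈ 83 in⁴

Break the section into simple shapes (no overlaps), measuring from the bottom-left corner of the bounding box.
Outer rectangle: 9.6 × 3.6, A = 34.56 in², y = 1.8 in, Ī = 37.32 in⁴.
Inner void (subtracted): 9 × 3, A = 27 in², y = 1.8 in, Ī = 20.25 in⁴.
By symmetry the centroid is at mid-height, ȳ = 1.8 in.
All pieces are centred on the centroidal x-axis, so I = ΣĪ (holes subtracted) = 17.07 in⁴.
Repeating about the centroidal y-axis gives I_y = 83.17 in⁴.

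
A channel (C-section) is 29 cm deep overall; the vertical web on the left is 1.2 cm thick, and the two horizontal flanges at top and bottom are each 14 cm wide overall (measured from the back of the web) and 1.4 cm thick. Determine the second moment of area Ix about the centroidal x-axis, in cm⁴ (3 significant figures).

Ix ≈ 9270 cm⁴

Treat the section as a set of non-overlapping primitives; coordinates are from the bounding-box lower-left.
Web: 1.2 × 29, A = 34.8 cm², y = 14.5 cm, Ī = 2438.9 cm⁴.
Top flange (beyond web): 12.8 × 1.4, A = 17.92 cm², y = 28.3 cm, Ī = 2.9269 cm⁴.
Bottom flange (beyond web): 12.8 × 1.4, A = 17.92 cm², y = 0.7 cm, Ī = 2.9269 cm⁴.
By symmetry the centroid is at mid-height, ȳ = 14.5 cm.
Transfer each piece to the centroidal x-axis using Ī + A·d² with d = y − 14.5:
  web: d = 0 cm → contributes +2438.9 cm⁴
  top flange (beyond web): d = 13.8 cm → contributes +3415.6 cm⁴
  bottom flange (beyond web): d = -13.8 cm → contributes +3415.6 cm⁴
Total I = 9270.1 cm⁴.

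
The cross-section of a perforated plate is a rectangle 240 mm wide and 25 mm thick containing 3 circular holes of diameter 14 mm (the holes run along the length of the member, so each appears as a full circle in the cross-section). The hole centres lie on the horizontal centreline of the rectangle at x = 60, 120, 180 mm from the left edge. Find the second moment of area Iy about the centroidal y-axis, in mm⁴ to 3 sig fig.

Iy ≈ 2.77 × 10⁷ mm⁴

Treat the section as a set of non-overlapping primitives; coordinates are from the bounding-box lower-left.
Plate: 240 × 25, A = 6 000 mm², x = 120 mm, Ī = 28 800 000 mm⁴.
Hole 1 (subtracted): ⌀14, A = 153.94 mm², x = 60 mm, Ī = 1885.7 mm⁴.
Hole 2 (subtracted): ⌀14, A = 153.94 mm², x = 120 mm, Ī = 1885.7 mm⁴.
Hole 3 (subtracted): ⌀14, A = 153.94 mm², x = 180 mm, Ī = 1885.7 mm⁴.
By symmetry the centroid is at mid-width, x̄ = 120 mm.
Transfer each piece to the centroidal y-axis using Ī + A·d² with d = x − 120:
  plate: d = 0 mm → contributes +28 800 000 mm⁴
  hole 1: d = -60 mm → contributes −556 063 mm⁴
  hole 2: d = 0 mm → contributes −1885.7 mm⁴
  hole 3: d = 60 mm → contributes −556 063 mm⁴
Total I = 27 685 989 mm⁴.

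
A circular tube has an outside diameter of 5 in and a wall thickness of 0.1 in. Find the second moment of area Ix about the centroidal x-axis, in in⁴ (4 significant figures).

Break the section into simple shapes (no overlaps), measuring from the bottom-left corner of the bounding box.
Outer circle: ⌀5, A = 19.635 in², y = 2.5 in, Ī = 30.6796 in⁴.
Bore (subtracted): ⌀4.8, A = 18.0956 in², y = 2.5 in, Ī = 26.0576 in⁴.
By symmetry the centroid is at mid-height, ȳ = 2.5 in.
All pieces are centred on the centroidal x-axis, so I = ΣĪ (holes subtracted) = 4.62199 in⁴.

Ix ≈ 4.622 in⁴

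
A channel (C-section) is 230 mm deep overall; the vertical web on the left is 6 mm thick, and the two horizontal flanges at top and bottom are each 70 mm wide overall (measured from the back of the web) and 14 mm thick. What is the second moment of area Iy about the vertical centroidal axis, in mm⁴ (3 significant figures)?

Break the section into simple shapes (no overlaps), measuring from the bottom-left corner of the bounding box.
Web: 6 × 230, A = 1 380 mm², x = 3 mm, Ī = 4 140 mm⁴.
Top flange (beyond web): 64 × 14, A = 896 mm², x = 38 mm, Ī = 305 835 mm⁴.
Bottom flange (beyond web): 64 × 14, A = 896 mm², x = 38 mm, Ī = 305 835 mm⁴.
Centroid: x̄ = ΣA·x / ΣA = 22.773 mm.
Transfer each piece to the vertical centroidal axis using Ī + A·d² with d = x − 22.773:
  web: d = -19.773 mm → contributes +543 681 mm⁴
  top flange (beyond web): d = 15.227 mm → contributes +513 582 mm⁴
  bottom flange (beyond web): d = 15.227 mm → contributes +513 582 mm⁴
Total I = 1 570 846 mm⁴.

Iy ≈ 1.57 × 10⁶ mm⁴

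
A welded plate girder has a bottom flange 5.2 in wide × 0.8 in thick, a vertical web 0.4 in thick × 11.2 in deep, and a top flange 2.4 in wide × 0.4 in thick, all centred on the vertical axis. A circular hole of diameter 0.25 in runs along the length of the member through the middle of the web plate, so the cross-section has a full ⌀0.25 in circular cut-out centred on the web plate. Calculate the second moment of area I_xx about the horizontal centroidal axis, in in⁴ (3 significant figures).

Break the section into simple shapes (no overlaps), measuring from the bottom-left corner of the bounding box.
Bottom plate: 5.2 × 0.8, A = 4.16 in², y = 0.4 in, Ī = 0.22187 in⁴.
Web plate: 0.4 × 11.2, A = 4.48 in², y = 6.4 in, Ī = 46.831 in⁴.
Top plate: 2.4 × 0.4, A = 0.96 in², y = 12.2 in, Ī = 0.0128 in⁴.
Hole (subtracted): ⌀0.25, A = 0.049087 in², y = 6.4 in, Ī = 0.00019175 in⁴.
Centroid: ȳ = ΣA·y / ΣA = 4.3696 in.
Transfer each piece to the horizontal centroidal axis using Ī + A·d² with d = y − 4.3696:
  bottom plate: d = -3.9696 in → contributes +65.775 in⁴
  web plate: d = 2.0304 in → contributes +65.3 in⁴
  top plate: d = 7.8304 in → contributes +58.875 in⁴
  hole: d = 2.0304 in → contributes −0.20255 in⁴
Total I = 189.75 in⁴.

I_xx ≈ 190 in⁴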